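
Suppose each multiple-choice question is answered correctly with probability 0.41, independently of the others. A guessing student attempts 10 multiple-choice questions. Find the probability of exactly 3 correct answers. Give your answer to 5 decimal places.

0.20582

X ~ Binomial(n=10, p=0.41).
P(X=3) = C(10,3) · p^3 · (1−p)^7
= 120 · 0.068921 · 0.024887 = 0.2058244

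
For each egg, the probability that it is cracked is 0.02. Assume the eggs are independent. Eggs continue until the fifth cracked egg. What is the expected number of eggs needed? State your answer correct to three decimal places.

Y = total eggs until the fifth success; negative binomial with r=5, p=0.02.
E[Y] = r / p = 5 / 0.02 = 250.00000

250.000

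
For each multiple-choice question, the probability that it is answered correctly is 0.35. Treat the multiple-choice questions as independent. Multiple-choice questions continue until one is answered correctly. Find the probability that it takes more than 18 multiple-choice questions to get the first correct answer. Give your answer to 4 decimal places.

0.0004

Y = number of multiple-choice questions to the first success; geometric, p = 0.35.
P(Y > 18) = P(first 18 all fail) = (1−p)^18 = 0.000429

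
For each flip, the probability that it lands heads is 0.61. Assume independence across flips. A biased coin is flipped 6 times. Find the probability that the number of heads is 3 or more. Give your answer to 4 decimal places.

X ~ Binomial(6, 0.61); P(X ≥ 3) = Σ C(6,k) p^k (1−p)^(6−k) over k:
  k=3: C(6,3)·0.61^3·0.39^3 = 0.269286
  k=4: C(6,4)·0.61^4·0.39^2 = 0.315893
  k=5: C(6,5)·0.61^5·0.39^1 = 0.197636
  k=6: C(6,6)·0.61^6·0.39^0 = 0.051520
Total = 0.834334

0.8343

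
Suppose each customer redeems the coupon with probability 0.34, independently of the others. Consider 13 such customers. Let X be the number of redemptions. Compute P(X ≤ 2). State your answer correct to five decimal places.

0.12804

X ~ Binomial(13, 0.34); P(X ≤ 2) = Σ C(13,k) p^k (1−p)^(13−k) over k:
  k=0: C(13,0)·0.34^0·0.66^13 = 0.0045089
  k=1: C(13,1)·0.34^1·0.66^12 = 0.0301960
  k=2: C(13,2)·0.34^2·0.66^11 = 0.0933331
Total = 0.1280380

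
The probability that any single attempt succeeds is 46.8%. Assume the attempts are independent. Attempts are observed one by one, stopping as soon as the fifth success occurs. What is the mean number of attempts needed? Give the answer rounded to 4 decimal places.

Y = total attempts until the fifth success; negative binomial with r=5, p=0.468.
E[Y] = r / p = 5 / 0.468 = 10.683761

10.6838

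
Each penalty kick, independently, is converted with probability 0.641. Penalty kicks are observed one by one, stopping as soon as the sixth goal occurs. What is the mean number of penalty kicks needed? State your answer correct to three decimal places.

Y = total penalty kicks until the sixth success; negative binomial with r=6, p=0.641.
E[Y] = r / p = 6 / 0.641 = 9.36037

9.360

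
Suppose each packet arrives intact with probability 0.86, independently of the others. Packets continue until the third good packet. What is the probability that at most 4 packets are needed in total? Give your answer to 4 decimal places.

0.9032

Finishing within 4 packets ⇔ at least 3 successes in the first 4. With X ~ Binomial(4, 0.86), P(Y ≤ 4) = 1 − P(X ≤ 2).
  k=0: C(4,0)·0.86^0·0.14^4 = 0.000384
  k=1: C(4,1)·0.86^1·0.14^3 = 0.009439
  k=2: C(4,2)·0.86^2·0.14^2 = 0.086977
1 − 0.096800 = 0.903200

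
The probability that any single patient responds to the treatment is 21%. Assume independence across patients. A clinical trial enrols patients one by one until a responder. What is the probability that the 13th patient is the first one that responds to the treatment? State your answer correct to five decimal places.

0.01241

Geometric (trials to first success), p = 0.21.
P(Y = 13) = (1−p)^12 · p = 0.059092 · 0.21 = 0.0124092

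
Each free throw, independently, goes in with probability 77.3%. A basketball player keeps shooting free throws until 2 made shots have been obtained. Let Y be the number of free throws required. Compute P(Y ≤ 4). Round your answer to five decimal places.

0.96118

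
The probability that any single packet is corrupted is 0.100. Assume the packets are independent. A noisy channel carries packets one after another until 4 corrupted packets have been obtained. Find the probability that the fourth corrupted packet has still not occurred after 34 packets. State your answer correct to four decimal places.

Needing more than 34 packets ⇔ fewer than 4 successes in the first 34. With X ~ Binomial(34, 0.10), P(Y > 34) = P(X ≤ 3).
  k=0: C(34,0)·0.10^0·0.90^34 = 0.027813
  k=1: C(34,1)·0.10^1·0.90^33 = 0.105071
  k=2: C(34,2)·0.10^2·0.90^32 = 0.192630
  k=3: C(34,3)·0.10^3·0.90^31 = 0.228302
P(X ≤ 3) = 0.553815

0.5538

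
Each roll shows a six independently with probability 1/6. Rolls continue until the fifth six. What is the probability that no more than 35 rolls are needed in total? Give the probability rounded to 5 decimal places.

0.71568

Finishing within 35 rolls ⇔ at least 5 successes in the first 35. With X ~ Binomial(35, 0.166667), P(Y ≤ 35) = 1 − P(X ≤ 4).
  k=0: C(35,0)·0.166667^0·0.833333^35 = 0.0016930
  k=1: C(35,1)·0.166667^1·0.833333^34 = 0.0118510
  k=2: C(35,2)·0.166667^2·0.833333^33 = 0.0402933
  k=3: C(35,3)·0.166667^3·0.833333^32 = 0.0886454
  k=4: C(35,4)·0.166667^4·0.833333^31 = 0.1418326
1 − 0.2843153 = 0.7156847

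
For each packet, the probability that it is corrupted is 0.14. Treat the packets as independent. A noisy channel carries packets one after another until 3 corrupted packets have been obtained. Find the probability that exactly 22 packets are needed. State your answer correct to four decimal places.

0.0328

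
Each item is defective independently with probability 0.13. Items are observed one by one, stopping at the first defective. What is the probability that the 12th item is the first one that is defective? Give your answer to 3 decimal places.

Geometric (trials to first success), p = 0.13.
P(Y = 12) = (1−p)^11 · p = 0.21613 · 0.13 = 0.02810

0.028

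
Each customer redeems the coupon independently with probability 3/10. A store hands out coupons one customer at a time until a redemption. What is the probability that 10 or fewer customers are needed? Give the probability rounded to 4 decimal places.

0.9718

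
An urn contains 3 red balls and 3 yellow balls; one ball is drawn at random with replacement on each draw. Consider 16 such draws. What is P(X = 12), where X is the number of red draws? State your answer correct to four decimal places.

0.0278

X ~ Binomial(n=16, p=0.50).
P(X=12) = C(16,12) · p^12 · (1−p)^4
= 1820 · 0.00024414 · 0.0625 = 0.027771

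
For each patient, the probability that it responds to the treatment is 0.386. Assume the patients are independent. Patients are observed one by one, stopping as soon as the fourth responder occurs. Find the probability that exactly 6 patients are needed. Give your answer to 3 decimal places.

Y = trial on which the fourth success occurs; negative binomial, r=4, p=0.386.
P(Y=6) = C(5,3) · p^4 · (1−p)^2
= 10 · 0.0222 · 0.377 = 0.08369

0.084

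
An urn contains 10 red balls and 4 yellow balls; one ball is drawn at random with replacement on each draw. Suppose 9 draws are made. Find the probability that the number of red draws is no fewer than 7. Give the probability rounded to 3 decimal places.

0.501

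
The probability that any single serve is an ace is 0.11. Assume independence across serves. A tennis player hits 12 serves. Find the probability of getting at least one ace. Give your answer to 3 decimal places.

0.753

P(at least one) = 1 − P(none) = 1 − (1 − 0.11)^12
= 1 − 0.24699 = 0.75301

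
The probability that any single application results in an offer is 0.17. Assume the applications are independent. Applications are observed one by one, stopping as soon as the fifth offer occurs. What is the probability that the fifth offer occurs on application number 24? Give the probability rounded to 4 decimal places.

Y = trial on which the fifth success occurs; negative binomial, r=5, p=0.17.
P(Y=24) = C(23,4) · p^5 · (1−p)^19
= 8855 · 0.00014199 · 0.029006 = 0.036468

0.0365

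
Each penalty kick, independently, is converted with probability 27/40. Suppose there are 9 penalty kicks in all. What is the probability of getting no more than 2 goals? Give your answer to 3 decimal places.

0.007

X ~ Binomial(9, 0.675); P(X ≤ 2) = Σ C(9,k) p^k (1−p)^(9−k) over k:
  k=0: C(9,0)·0.675^0·0.325^9 = 0.00004
  k=1: C(9,1)·0.675^1·0.325^8 = 0.00076
  k=2: C(9,2)·0.675^2·0.325^7 = 0.00628
Total = 0.00708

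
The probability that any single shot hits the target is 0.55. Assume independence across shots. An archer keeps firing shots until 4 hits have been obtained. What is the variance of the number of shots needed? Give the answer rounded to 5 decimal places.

5.95041

Y = total shots until the fourth success; negative binomial with r=4, p=0.55.
Var(Y) = r(1−p)/p² = 4·0.45 / 0.55² = 5.9504132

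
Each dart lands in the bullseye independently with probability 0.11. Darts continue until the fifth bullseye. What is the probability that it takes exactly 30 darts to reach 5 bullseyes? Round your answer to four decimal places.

Y = trial on which the fifth success occurs; negative binomial, r=5, p=0.11.
P(Y=30) = C(29,4) · p^5 · (1−p)^25
= 23751 · 1.6105e-05 · 0.054294 = 0.020768

0.0208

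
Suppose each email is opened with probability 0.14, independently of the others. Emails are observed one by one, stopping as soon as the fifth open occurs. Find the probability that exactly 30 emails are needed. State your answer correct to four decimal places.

Y = trial on which the fifth success occurs; negative binomial, r=5, p=0.14.
P(Y=30) = C(29,4) · p^5 · (1−p)^25
= 23751 · 5.3782e-05 · 0.023039 = 0.029430

0.0294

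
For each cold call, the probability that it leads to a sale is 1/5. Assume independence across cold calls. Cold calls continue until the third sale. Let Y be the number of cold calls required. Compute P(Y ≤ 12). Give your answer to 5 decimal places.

Finishing within 12 cold calls ⇔ at least 3 successes in the first 12. With X ~ Binomial(12, 0.20), P(Y ≤ 12) = 1 − P(X ≤ 2).
  k=0: C(12,0)·0.20^0·0.80^12 = 0.0687195
  k=1: C(12,1)·0.20^1·0.80^11 = 0.2061584
  k=2: C(12,2)·0.20^2·0.80^10 = 0.2834678
1 − 0.5583457 = 0.4416543

0.44165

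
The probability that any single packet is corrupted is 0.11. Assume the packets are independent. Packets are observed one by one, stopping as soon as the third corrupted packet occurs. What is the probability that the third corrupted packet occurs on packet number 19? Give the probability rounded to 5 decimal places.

0.03156

Y = trial on which the third success occurs; negative binomial, r=3, p=0.11.
P(Y=19) = C(18,2) · p^3 · (1−p)^16
= 153 · 0.001331 · 0.15497 = 0.0315580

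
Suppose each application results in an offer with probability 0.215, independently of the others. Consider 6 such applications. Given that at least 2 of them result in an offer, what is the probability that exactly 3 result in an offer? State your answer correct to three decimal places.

X ~ Binomial(6, 0.215). Want P(X=3 | X≥2) = P(X=3) / P(X≥2).
P(X=3) = C(6,3)·0.215^3·0.785^3 = 0.09615
P(X≥2) = 1 − 0.23400 − 0.38454 = 0.38146
Ratio = 0.09615 / 0.38146 = 0.25206

0.252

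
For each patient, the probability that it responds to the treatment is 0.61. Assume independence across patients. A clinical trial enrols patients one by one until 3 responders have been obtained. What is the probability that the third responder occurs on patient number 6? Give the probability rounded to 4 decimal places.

0.1346

Y = trial on which the third success occurs; negative binomial, r=3, p=0.61.
P(Y=6) = C(5,2) · p^3 · (1−p)^3
= 10 · 0.22698 · 0.059319 = 0.134643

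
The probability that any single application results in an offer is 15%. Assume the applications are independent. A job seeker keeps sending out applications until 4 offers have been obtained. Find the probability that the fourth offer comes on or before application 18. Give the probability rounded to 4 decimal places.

0.2798

Finishing within 18 applications ⇔ at least 4 successes in the first 18. With X ~ Binomial(18, 0.15), P(Y ≤ 18) = 1 − P(X ≤ 3).
  k=0: C(18,0)·0.15^0·0.85^18 = 0.053646
  k=1: C(18,1)·0.15^1·0.85^17 = 0.170406
  k=2: C(18,2)·0.15^2·0.85^16 = 0.255609
  k=3: C(18,3)·0.15^3·0.85^15 = 0.240574
1 − 0.720236 = 0.279764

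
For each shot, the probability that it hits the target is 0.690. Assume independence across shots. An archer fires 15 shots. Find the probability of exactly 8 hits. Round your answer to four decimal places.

X ~ Binomial(n=15, p=0.69).
P(X=8) = C(15,8) · p^8 · (1−p)^7
= 6435 · 0.05138 · 0.00027513 = 0.090965

0.0910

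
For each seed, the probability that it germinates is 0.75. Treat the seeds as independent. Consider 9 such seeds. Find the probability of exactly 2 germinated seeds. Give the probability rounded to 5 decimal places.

X ~ Binomial(n=9, p=0.75).
P(X=2) = C(9,2) · p^2 · (1−p)^7
= 36 · 0.5625 · 6.1035e-05 = 0.0012360

0.00124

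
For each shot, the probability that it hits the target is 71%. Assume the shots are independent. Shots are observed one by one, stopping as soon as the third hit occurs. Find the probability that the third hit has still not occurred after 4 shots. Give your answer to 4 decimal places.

Needing more than 4 shots ⇔ fewer than 3 successes in the first 4. With X ~ Binomial(4, 0.71), P(Y > 4) = P(X ≤ 2).
  k=0: C(4,0)·0.71^0·0.29^4 = 0.007073
  k=1: C(4,1)·0.71^1·0.29^3 = 0.069265
  k=2: C(4,2)·0.71^2·0.29^2 = 0.254369
P(X ≤ 2) = 0.330706

0.3307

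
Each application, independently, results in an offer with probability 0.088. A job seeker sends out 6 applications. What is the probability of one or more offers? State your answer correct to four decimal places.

P(at least one) = 1 − P(none) = 1 − (1 − 0.088)^6
= 1 − 0.575399 = 0.424601

0.4246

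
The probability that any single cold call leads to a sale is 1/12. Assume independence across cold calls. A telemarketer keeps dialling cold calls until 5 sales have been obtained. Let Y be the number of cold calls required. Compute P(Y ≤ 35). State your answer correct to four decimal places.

0.1630

Finishing within 35 cold calls ⇔ at least 5 successes in the first 35. With X ~ Binomial(35, 0.083333), P(Y ≤ 35) = 1 − P(X ≤ 4).
  k=0: C(35,0)·0.083333^0·0.916667^35 = 0.047577
  k=1: C(35,1)·0.083333^1·0.916667^34 = 0.151383
  k=2: C(35,2)·0.083333^2·0.916667^33 = 0.233955
  k=3: C(35,3)·0.083333^3·0.916667^32 = 0.233955
  k=4: C(35,4)·0.083333^4·0.916667^31 = 0.170149
1 − 0.837018 = 0.162982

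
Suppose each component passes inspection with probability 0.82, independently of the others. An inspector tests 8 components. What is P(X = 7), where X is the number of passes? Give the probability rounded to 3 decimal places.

0.359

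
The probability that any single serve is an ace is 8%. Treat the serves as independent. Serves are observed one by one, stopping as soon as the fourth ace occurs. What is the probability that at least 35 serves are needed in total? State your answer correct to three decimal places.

0.712

Needing more than 34 serves ⇔ fewer than 4 successes in the first 34. With X ~ Binomial(34, 0.08), P(Y > 34) = P(X ≤ 3).
  k=0: C(34,0)·0.08^0·0.92^34 = 0.05872
  k=1: C(34,1)·0.08^1·0.92^33 = 0.17361
  k=2: C(34,2)·0.08^2·0.92^32 = 0.24909
  k=3: C(34,3)·0.08^3·0.92^31 = 0.23104
P(X ≤ 3) = 0.71245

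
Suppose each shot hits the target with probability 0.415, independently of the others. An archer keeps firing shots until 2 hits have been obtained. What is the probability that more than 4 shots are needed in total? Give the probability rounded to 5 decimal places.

Needing more than 4 shots ⇔ fewer than 2 successes in the first 4. With X ~ Binomial(4, 0.415), P(Y > 4) = P(X ≤ 1).
  k=0: C(4,0)·0.415^0·0.585^4 = 0.1171180
  k=1: C(4,1)·0.415^1·0.585^3 = 0.3323347
P(X ≤ 1) = 0.4494526

0.44945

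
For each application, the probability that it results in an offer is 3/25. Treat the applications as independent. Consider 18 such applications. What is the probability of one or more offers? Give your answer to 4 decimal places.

P(at least one) = 1 − P(none) = 1 − (1 − 0.12)^18
= 1 − 0.100159 = 0.899841

0.8998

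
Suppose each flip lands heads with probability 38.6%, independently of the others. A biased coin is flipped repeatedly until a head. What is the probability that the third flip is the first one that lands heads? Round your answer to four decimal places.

Geometric (trials to first success), p = 0.386.
P(Y = 3) = (1−p)^2 · p = 0.377 · 0.386 = 0.145520

0.1455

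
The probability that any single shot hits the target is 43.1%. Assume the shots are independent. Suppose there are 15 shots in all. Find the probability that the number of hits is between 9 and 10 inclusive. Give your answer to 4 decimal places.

0.1268

X ~ Binomial(15, 0.431); P(9 ≤ X ≤ 10) = Σ C(15,k) p^k (1−p)^(15−k) over k:
  k=9: C(15,9)·0.431^9·0.569^6 = 0.087171
  k=10: C(15,10)·0.431^10·0.569^5 = 0.039618
Total = 0.126789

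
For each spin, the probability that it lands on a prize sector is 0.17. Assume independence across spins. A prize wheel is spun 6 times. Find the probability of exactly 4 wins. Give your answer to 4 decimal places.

0.0086

X ~ Binomial(n=6, p=0.17).
P(X=4) = C(6,4) · p^4 · (1−p)^2
= 15 · 0.00083521 · 0.6889 = 0.008631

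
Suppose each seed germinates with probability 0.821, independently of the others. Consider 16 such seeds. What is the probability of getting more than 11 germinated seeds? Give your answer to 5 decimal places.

0.85681

X ~ Binomial(16, 0.821); P(X ≥ 12) = Σ C(16,k) p^k (1−p)^(16−k) over k:
  k=12: C(16,12)·0.821^12·0.179^4 = 0.1752271
  k=13: C(16,13)·0.821^13·0.179^3 = 0.2472909
  k=14: C(16,14)·0.821^14·0.179^2 = 0.2430477
  k=15: C(16,15)·0.821^15·0.179^1 = 0.1486348
  k=16: C(16,16)·0.821^16·0.179^0 = 0.0426079
Total = 0.8568085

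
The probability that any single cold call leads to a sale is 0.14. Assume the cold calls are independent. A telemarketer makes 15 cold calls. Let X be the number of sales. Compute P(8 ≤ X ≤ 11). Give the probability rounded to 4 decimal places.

0.0004

X ~ Binomial(15, 0.14); P(8 ≤ X ≤ 11) = Σ C(15,k) p^k (1−p)^(15−k) over k:
  k=8: C(15,8)·0.14^8·0.86^7 = 0.000330
  k=9: C(15,9)·0.14^9·0.86^6 = 0.000042
  k=10: C(15,10)·0.14^10·0.86^5 = 0.000004
  k=11: C(15,11)·0.14^11·0.86^4 = 0.000000
Total = 0.000377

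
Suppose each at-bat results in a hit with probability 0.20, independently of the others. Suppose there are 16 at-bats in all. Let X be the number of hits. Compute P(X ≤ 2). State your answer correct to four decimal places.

X ~ Binomial(16, 0.20); P(X ≤ 2) = Σ C(16,k) p^k (1−p)^(16−k) over k:
  k=0: C(16,0)·0.20^0·0.80^16 = 0.028147
  k=1: C(16,1)·0.20^1·0.80^15 = 0.112590
  k=2: C(16,2)·0.20^2·0.80^14 = 0.211106
Total = 0.351844

0.3518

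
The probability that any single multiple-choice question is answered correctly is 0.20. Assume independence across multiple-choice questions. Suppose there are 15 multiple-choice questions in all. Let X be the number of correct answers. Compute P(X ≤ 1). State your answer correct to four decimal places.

0.1671

X ~ Binomial(15, 0.20); P(X ≤ 1) = Σ C(15,k) p^k (1−p)^(15−k) over k:
  k=0: C(15,0)·0.20^0·0.80^15 = 0.035184
  k=1: C(15,1)·0.20^1·0.80^14 = 0.131941
Total = 0.167126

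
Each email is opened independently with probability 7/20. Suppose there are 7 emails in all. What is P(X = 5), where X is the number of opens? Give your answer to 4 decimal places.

0.0466

X ~ Binomial(n=7, p=0.35).
P(X=5) = C(7,5) · p^5 · (1−p)^2
= 21 · 0.0052522 · 0.4225 = 0.046600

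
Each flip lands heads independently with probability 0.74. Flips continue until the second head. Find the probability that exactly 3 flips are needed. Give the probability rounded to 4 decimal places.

Y = trial on which the second success occurs; negative binomial, r=2, p=0.74.
P(Y=3) = C(2,1) · p^2 · (1−p)^1
= 2 · 0.5476 · 0.26 = 0.284752

0.2848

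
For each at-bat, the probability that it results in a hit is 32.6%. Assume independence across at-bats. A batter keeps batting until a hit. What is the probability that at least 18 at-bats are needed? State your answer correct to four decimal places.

0.0012

Y = number of at-bats to the first success; geometric, p = 0.326.
P(Y > 17) = P(first 17 all fail) = (1−p)^17 = 0.001222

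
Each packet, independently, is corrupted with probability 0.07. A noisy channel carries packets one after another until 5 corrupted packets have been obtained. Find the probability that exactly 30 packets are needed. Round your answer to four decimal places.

0.0065

Y = trial on which the fifth success occurs; negative binomial, r=5, p=0.07.
P(Y=30) = C(29,4) · p^5 · (1−p)^25
= 23751 · 1.6807e-06 · 0.16296 = 0.006505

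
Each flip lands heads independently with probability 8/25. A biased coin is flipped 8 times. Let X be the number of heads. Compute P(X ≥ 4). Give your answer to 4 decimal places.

X ~ Binomial(8, 0.32); P(X ≥ 4) = Σ C(8,k) p^k (1−p)^(8−k) over k:
  k=4: C(8,4)·0.32^4·0.68^4 = 0.156940
  k=5: C(8,5)·0.32^5·0.68^3 = 0.059083
  k=6: C(8,6)·0.32^6·0.68^2 = 0.013902
  k=7: C(8,7)·0.32^7·0.68^1 = 0.001869
  k=8: C(8,8)·0.32^8·0.68^0 = 0.000110
Total = 0.231904

0.2319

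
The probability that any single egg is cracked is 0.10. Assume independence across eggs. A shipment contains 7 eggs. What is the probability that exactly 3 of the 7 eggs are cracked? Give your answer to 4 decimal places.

0.0230

X ~ Binomial(n=7, p=0.10).
P(X=3) = C(7,3) · p^3 · (1−p)^4
= 35 · 0.001 · 0.6561 = 0.022964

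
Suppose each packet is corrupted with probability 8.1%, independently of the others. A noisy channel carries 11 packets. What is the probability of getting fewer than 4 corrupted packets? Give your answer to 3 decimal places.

X ~ Binomial(11, 0.081); P(X ≤ 3) = Σ C(11,k) p^k (1−p)^(11−k) over k:
  k=0: C(11,0)·0.081^0·0.919^11 = 0.39488
  k=1: C(11,1)·0.081^1·0.919^10 = 0.38285
  k=2: C(11,2)·0.081^2·0.919^9 = 0.16872
  k=3: C(11,3)·0.081^3·0.919^8 = 0.04461
Total = 0.99107

0.991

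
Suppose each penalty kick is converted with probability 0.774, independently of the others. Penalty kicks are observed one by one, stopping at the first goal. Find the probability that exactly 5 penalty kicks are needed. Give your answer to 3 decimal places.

0.002

Geometric (trials to first success), p = 0.774.
P(Y = 5) = (1−p)^4 · p = 0.0026088 · 0.774 = 0.00202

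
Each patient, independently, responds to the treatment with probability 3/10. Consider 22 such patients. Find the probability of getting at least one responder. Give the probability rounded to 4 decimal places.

P(at least one) = 1 − P(none) = 1 − (1 − 0.30)^22
= 1 − 0.000391 = 0.999609

0.9996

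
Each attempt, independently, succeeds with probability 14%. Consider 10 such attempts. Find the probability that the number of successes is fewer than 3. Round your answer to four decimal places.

0.8455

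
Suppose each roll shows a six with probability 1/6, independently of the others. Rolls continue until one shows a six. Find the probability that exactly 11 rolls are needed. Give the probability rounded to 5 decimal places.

0.02692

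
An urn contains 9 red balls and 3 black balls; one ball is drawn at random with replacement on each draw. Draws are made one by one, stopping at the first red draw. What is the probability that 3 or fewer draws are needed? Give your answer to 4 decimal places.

Y = number of draws to the first success; geometric, p = 0.75.
P(Y ≤ 3) = 1 − (1−p)^3 = 1 − 0.015625 = 0.984375

0.9844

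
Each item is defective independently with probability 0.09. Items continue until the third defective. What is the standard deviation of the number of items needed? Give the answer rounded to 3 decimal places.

18.359

Y = total items until the third success; negative binomial with r=3, p=0.09.
SD(Y) = √[r(1−p)/p²] = √(337.03704) = 18.35857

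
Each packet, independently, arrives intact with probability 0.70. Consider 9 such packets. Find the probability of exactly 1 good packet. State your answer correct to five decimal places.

X ~ Binomial(n=9, p=0.70).
P(X=1) = C(9,1) · p^1 · (1−p)^8
= 9 · 0.7 · 6.561e-05 = 0.0004133

0.00041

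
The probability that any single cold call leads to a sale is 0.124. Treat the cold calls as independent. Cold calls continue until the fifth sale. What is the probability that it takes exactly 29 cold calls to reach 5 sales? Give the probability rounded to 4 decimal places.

Y = trial on which the fifth success occurs; negative binomial, r=5, p=0.124.
P(Y=29) = C(28,4) · p^5 · (1−p)^24
= 20475 · 2.9316e-05 · 0.041696 = 0.025028

0.0250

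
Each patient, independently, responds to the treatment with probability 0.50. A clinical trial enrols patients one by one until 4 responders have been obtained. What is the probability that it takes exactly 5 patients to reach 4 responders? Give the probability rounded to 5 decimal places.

Y = trial on which the fourth success occurs; negative binomial, r=4, p=0.50.
P(Y=5) = C(4,3) · p^4 · (1−p)^1
= 4 · 0.0625 · 0.5 = 0.1250000

0.12500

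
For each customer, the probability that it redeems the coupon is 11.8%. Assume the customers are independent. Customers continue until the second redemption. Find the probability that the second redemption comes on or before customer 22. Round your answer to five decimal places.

Finishing within 22 customers ⇔ at least 2 successes in the first 22. With X ~ Binomial(22, 0.118), P(Y ≤ 22) = 1 − P(X ≤ 1).
  k=0: C(22,0)·0.118^0·0.882^22 = 0.0631406
  k=1: C(22,1)·0.118^1·0.882^21 = 0.1858425
1 − 0.2489831 = 0.7510169

0.75102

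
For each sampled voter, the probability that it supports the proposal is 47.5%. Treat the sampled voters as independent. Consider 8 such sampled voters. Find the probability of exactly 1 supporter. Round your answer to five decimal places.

0.04177

X ~ Binomial(n=8, p=0.475).
P(X=1) = C(8,1) · p^1 · (1−p)^7
= 8 · 0.475 · 0.010993 = 0.0417733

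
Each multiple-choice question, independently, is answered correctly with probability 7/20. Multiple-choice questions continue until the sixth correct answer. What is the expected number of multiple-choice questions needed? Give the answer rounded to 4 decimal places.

Y = total multiple-choice questions until the sixth success; negative binomial with r=6, p=0.35.
E[Y] = r / p = 6 / 0.35 = 17.142857

17.1429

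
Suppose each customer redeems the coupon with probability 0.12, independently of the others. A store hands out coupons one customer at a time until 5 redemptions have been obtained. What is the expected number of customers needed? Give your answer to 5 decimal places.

41.66667

Y = total customers until the fifth success; negative binomial with r=5, p=0.12.
E[Y] = r / p = 5 / 0.12 = 41.6666667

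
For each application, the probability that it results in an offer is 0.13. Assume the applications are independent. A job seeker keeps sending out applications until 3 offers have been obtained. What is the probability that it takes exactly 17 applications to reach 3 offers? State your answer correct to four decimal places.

0.0375

Y = trial on which the third success occurs; negative binomial, r=3, p=0.13.
P(Y=17) = C(16,2) · p^3 · (1−p)^14
= 120 · 0.002197 · 0.14232 = 0.037522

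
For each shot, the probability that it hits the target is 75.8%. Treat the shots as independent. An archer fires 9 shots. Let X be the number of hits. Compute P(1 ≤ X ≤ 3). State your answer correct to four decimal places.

X ~ Binomial(9, 0.758); P(1 ≤ X ≤ 3) = Σ C(9,k) p^k (1−p)^(9−k) over k:
  k=1: C(9,1)·0.758^1·0.242^8 = 0.000080
  k=2: C(9,2)·0.758^2·0.242^7 = 0.001005
  k=3: C(9,3)·0.758^3·0.242^6 = 0.007348
Total = 0.008434

0.0084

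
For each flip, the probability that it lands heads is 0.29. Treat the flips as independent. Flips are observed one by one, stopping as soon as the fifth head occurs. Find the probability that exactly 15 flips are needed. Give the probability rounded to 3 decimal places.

Y = trial on which the fifth success occurs; negative binomial, r=5, p=0.29.
P(Y=15) = C(14,4) · p^5 · (1−p)^10
= 1001 · 0.0020511 · 0.032552 = 0.06684

0.067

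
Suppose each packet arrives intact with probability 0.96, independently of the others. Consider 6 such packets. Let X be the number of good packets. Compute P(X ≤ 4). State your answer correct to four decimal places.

X ~ Binomial(6, 0.96); P(X ≤ 4) = Σ C(6,k) p^k (1−p)^(6−k) over k:
  k=0: C(6,0)·0.96^0·0.04^6 = 0.000000
  k=1: C(6,1)·0.96^1·0.04^5 = 0.000001
  k=2: C(6,2)·0.96^2·0.04^4 = 0.000035
  k=3: C(6,3)·0.96^3·0.04^3 = 0.001132
  k=4: C(6,4)·0.96^4·0.04^2 = 0.020384
Total = 0.021553

0.0216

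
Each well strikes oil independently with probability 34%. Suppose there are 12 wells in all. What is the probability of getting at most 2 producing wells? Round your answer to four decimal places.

X ~ Binomial(12, 0.34); P(X ≤ 2) = Σ C(12,k) p^k (1−p)^(12−k) over k:
  k=0: C(12,0)·0.34^0·0.66^12 = 0.006832
  k=1: C(12,1)·0.34^1·0.66^11 = 0.042232
  k=2: C(12,2)·0.34^2·0.66^10 = 0.119658
Total = 0.168722

0.1687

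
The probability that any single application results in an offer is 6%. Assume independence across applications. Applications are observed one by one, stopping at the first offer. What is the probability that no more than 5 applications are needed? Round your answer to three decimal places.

0.266

Y = number of applications to the first success; geometric, p = 0.06.
P(Y ≤ 5) = 1 − (1−p)^5 = 1 − 0.73390 = 0.26610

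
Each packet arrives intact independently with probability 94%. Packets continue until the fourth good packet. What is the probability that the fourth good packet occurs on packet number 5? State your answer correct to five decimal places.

0.18738

Y = trial on which the fourth success occurs; negative binomial, r=4, p=0.94.
P(Y=5) = C(4,3) · p^4 · (1−p)^1
= 4 · 0.78075 · 0.06 = 0.1873798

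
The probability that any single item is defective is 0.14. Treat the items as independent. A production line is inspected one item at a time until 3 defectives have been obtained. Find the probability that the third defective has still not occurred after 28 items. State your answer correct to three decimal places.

Needing more than 28 items ⇔ fewer than 3 successes in the first 28. With X ~ Binomial(28, 0.14), P(Y > 28) = P(X ≤ 2).
  k=0: C(28,0)·0.14^0·0.86^28 = 0.01465
  k=1: C(28,1)·0.14^1·0.86^27 = 0.06680
  k=2: C(28,2)·0.14^2·0.86^26 = 0.14679
P(X ≤ 2) = 0.22824

0.228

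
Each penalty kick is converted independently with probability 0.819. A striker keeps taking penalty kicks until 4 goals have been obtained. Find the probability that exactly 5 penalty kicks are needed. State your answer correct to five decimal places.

0.32574

Y = trial on which the fourth success occurs; negative binomial, r=4, p=0.819.
P(Y=5) = C(4,3) · p^4 · (1−p)^1
= 4 · 0.44992 · 0.181 = 0.3257423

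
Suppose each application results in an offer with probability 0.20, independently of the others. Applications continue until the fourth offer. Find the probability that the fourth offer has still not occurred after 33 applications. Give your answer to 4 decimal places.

Needing more than 33 applications ⇔ fewer than 4 successes in the first 33. With X ~ Binomial(33, 0.20), P(Y > 33) = P(X ≤ 3).
  k=0: C(33,0)·0.20^0·0.80^33 = 0.000634
  k=1: C(33,1)·0.20^1·0.80^32 = 0.005229
  k=2: C(33,2)·0.20^2·0.80^31 = 0.020916
  k=3: C(33,3)·0.20^3·0.80^30 = 0.054034
P(X ≤ 3) = 0.080813

0.0808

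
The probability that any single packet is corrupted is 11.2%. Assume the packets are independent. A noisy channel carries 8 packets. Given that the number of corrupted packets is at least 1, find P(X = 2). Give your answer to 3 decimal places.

0.281

X ~ Binomial(8, 0.112). Want P(X=2 | X≥1) = P(X=2) / P(X≥1).
P(X=2) = C(8,2)·0.112^2·0.888^6 = 0.17222
P(X≥1) = 1 − 0.38664 = 0.61336
Ratio = 0.17222 / 0.61336 = 0.28077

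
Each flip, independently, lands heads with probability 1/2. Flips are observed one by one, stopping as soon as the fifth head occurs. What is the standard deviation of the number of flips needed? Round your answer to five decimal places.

3.16228

Y = total flips until the fifth success; negative binomial with r=5, p=0.50.
SD(Y) = √[r(1−p)/p²] = √(10.0000000) = 3.1622777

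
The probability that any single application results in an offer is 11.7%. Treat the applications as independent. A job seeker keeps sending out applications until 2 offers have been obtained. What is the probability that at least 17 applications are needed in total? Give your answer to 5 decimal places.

0.42612

Needing more than 16 applications ⇔ fewer than 2 successes in the first 16. With X ~ Binomial(16, 0.117), P(Y > 16) = P(X ≤ 1).
  k=0: C(16,0)·0.117^0·0.883^16 = 0.1365750
  k=1: C(16,1)·0.117^1·0.883^15 = 0.2895452
P(X ≤ 1) = 0.4261202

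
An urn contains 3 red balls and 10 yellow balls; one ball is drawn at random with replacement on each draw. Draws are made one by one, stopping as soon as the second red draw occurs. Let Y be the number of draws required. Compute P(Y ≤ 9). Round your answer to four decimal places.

Finishing within 9 draws ⇔ at least 2 successes in the first 9. With X ~ Binomial(9, 0.230769), P(Y ≤ 9) = 1 − P(X ≤ 1).
  k=0: C(9,0)·0.230769^0·0.769231^9 = 0.094300
  k=1: C(9,1)·0.230769^1·0.769231^8 = 0.254609
1 − 0.348909 = 0.651091

0.6511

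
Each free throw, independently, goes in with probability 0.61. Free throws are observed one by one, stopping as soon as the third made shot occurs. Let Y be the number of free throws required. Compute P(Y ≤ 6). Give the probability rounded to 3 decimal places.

Finishing within 6 free throws ⇔ at least 3 successes in the first 6. With X ~ Binomial(6, 0.61), P(Y ≤ 6) = 1 − P(X ≤ 2).
  k=0: C(6,0)·0.61^0·0.39^6 = 0.00352
  k=1: C(6,1)·0.61^1·0.39^5 = 0.03302
  k=2: C(6,2)·0.61^2·0.39^4 = 0.12912
1 − 0.16567 = 0.83433

0.834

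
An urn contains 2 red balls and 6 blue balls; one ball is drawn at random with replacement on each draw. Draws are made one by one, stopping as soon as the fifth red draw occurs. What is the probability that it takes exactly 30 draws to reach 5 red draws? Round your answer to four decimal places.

0.0175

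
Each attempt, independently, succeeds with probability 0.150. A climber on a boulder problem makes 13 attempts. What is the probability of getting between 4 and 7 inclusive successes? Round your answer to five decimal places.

X ~ Binomial(13, 0.15); P(4 ≤ X ≤ 7) = Σ C(13,k) p^k (1−p)^(13−k) over k:
  k=4: C(13,4)·0.15^4·0.85^9 = 0.0838381
  k=5: C(13,5)·0.15^5·0.85^8 = 0.0266309
  k=6: C(13,6)·0.15^6·0.85^7 = 0.0062661
  k=7: C(13,7)·0.15^7·0.85^6 = 0.0011058
Total = 0.1178409

0.11784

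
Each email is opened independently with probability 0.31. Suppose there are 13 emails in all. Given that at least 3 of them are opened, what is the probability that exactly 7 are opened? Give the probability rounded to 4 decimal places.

X ~ Binomial(13, 0.31). Want P(X=7 | X≥3) = P(X=7) / P(X≥3).
P(X=7) = C(13,7)·0.31^7·0.69^6 = 0.050950
P(X≥3) = 1 − 0.008036 − 0.046935 − 0.126520 = 0.818510
Ratio = 0.050950 / 0.818510 = 0.062247

0.0622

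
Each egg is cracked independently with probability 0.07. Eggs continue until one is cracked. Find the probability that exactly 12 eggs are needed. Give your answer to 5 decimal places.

Geometric (trials to first success), p = 0.07.
P(Y = 12) = (1−p)^11 · p = 0.4501 · 0.07 = 0.0315072

0.03151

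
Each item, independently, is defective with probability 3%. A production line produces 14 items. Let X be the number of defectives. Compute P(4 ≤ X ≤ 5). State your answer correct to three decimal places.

0.001

X ~ Binomial(14, 0.03); P(4 ≤ X ≤ 5) = Σ C(14,k) p^k (1−p)^(14−k) over k:
  k=4: C(14,4)·0.03^4·0.97^10 = 0.00060
  k=5: C(14,5)·0.03^5·0.97^9 = 0.00004
Total = 0.00063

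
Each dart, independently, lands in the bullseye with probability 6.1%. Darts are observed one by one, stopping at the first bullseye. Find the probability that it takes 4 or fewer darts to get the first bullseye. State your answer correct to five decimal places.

0.22257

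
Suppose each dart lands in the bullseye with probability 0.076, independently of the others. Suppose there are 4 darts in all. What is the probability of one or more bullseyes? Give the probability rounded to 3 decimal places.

0.271

P(at least one) = 1 − P(none) = 1 − (1 − 0.076)^4
= 1 − 0.72893 = 0.27107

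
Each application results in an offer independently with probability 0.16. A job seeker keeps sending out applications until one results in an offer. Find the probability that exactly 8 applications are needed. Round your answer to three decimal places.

0.047

Geometric (trials to first success), p = 0.16.
P(Y = 8) = (1−p)^7 · p = 0.29509 · 0.16 = 0.04721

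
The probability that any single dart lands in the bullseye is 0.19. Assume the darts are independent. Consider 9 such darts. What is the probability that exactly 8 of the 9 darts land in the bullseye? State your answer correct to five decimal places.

0.00001

X ~ Binomial(n=9, p=0.19).
P(X=8) = C(9,8) · p^8 · (1−p)^1
= 9 · 1.6984e-06 · 0.81 = 0.0000124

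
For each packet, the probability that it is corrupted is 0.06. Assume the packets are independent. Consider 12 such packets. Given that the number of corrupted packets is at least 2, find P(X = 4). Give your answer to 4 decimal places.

0.0245

X ~ Binomial(12, 0.06). Want P(X=4 | X≥2) = P(X=4) / P(X≥2).
P(X=4) = C(12,4)·0.06^4·0.94^8 = 0.003911
P(X≥2) = 1 − 0.475920 − 0.364535 = 0.159545
Ratio = 0.003911 / 0.159545 = 0.024510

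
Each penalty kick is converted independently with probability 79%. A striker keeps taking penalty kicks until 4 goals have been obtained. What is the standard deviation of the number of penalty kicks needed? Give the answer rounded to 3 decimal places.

1.160

Y = total penalty kicks until the fourth success; negative binomial with r=4, p=0.79.
SD(Y) = √[r(1−p)/p²] = √(1.34594) = 1.16015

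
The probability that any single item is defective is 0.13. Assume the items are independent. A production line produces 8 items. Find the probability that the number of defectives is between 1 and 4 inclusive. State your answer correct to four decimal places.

X ~ Binomial(8, 0.13); P(1 ≤ X ≤ 4) = Σ C(8,k) p^k (1−p)^(8−k) over k:
  k=1: C(8,1)·0.13^1·0.87^7 = 0.392345
  k=2: C(8,2)·0.13^2·0.87^6 = 0.205192
  k=3: C(8,3)·0.13^3·0.87^5 = 0.061322
  k=4: C(8,4)·0.13^4·0.87^4 = 0.011454
Total = 0.670312

0.6703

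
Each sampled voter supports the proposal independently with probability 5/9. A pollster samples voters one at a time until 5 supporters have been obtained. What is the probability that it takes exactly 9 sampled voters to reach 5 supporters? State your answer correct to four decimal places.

0.1445

Y = trial on which the fifth success occurs; negative binomial, r=5, p=0.555556.
P(Y=9) = C(8,4) · p^5 · (1−p)^4
= 70 · 0.052922 · 0.039018 = 0.144546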